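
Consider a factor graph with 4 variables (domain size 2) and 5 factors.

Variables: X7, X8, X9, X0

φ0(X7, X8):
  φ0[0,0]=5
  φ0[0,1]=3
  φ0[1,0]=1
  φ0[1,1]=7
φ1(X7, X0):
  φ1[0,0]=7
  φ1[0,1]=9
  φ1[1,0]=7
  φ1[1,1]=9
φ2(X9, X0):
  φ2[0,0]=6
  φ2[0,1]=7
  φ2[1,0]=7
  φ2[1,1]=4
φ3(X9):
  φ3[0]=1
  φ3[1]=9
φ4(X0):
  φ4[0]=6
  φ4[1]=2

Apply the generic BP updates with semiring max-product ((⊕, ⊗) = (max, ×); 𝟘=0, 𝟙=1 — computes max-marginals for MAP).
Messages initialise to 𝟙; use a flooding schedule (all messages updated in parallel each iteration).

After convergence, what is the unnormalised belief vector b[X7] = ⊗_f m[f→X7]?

b[X7] = [13230, 18522]

init: all messages = 𝟙 over 2 values
r1 m[φ0→X7] = [5, 7]
r1 m[φ0→X8] = [5, 7]
r1 m[φ1→X7] = [9, 9]
r1 m[φ1→X0] = [7, 9]
r1 m[φ2→X9] = [7, 7]
r1 m[φ2→X0] = [7, 7]
r1 m[φ3→X9] = [1, 9]
r1 m[φ4→X0] = [6, 2]
r1 m[X7→φ0] = [1, 1]
r1 m[X7→φ1] = [1, 1]
r1 m[X8→φ0] = [1, 1]
r1 m[X9→φ2] = [1, 1]
r1 m[X9→φ3] = [1, 1]
r1 m[X0→φ1] = [1, 1]
r1 m[X0→φ2] = [1, 1]
r1 m[X0→φ4] = [1, 1]
r2 m[φ0→X7] = [5, 7]
r2 m[φ0→X8] = [5, 7]
r2 m[φ1→X7] = [9, 9]
r2 m[φ1→X0] = [7, 9]
r2 m[φ2→X9] = [7, 7]
r2 m[φ2→X0] = [7, 7]
r2 m[φ3→X9] = [1, 9]
r2 m[φ4→X0] = [6, 2]
r2 m[X7→φ0] = [9, 9]
r2 m[X7→φ1] = [5, 7]
r2 m[X8→φ0] = [1, 1]
r2 m[X9→φ2] = [1, 9]
r2 m[X9→φ3] = [7, 7]
r2 m[X0→φ1] = [42, 14]
r2 m[X0→φ2] = [42, 18]
r2 m[X0→φ4] = [49, 63]
r3 m[φ0→X7] = [5, 7]
r3 m[φ0→X8] = [45, 63]
r3 m[φ1→X7] = [294, 294]
r3 m[φ1→X0] = [49, 63]
r3 m[φ2→X9] = [252, 294]
r3 m[φ2→X0] = [63, 36]
r3 m[φ3→X9] = [1, 9]
r3 m[φ4→X0] = [6, 2]
r3 m[X7→φ0] = [9, 9]
r3 m[X7→φ1] = [5, 7]
r3 m[X8→φ0] = [1, 1]
r3 m[X9→φ2] = [1, 9]
r3 m[X9→φ3] = [7, 7]
r3 m[X0→φ1] = [42, 14]
r3 m[X0→φ2] = [42, 18]
r3 m[X0→φ4] = [49, 63]
r4 m[φ0→X7] = [5, 7]
r4 m[φ0→X8] = [45, 63]
r4 m[φ1→X7] = [294, 294]
r4 m[φ1→X0] = [49, 63]
r4 m[φ2→X9] = [252, 294]
r4 m[φ2→X0] = [63, 36]
r4 m[φ3→X9] = [1, 9]
r4 m[φ4→X0] = [6, 2]
r4 m[X7→φ0] = [294, 294]
r4 m[X7→φ1] = [5, 7]
r4 m[X8→φ0] = [1, 1]
r4 m[X9→φ2] = [1, 9]
r4 m[X9→φ3] = [252, 294]
r4 m[X0→φ1] = [378, 72]
r4 m[X0→φ2] = [294, 126]
r4 m[X0→φ4] = [3087, 2268]
r5 m[φ0→X7] = [5, 7]
r5 m[φ0→X8] = [1470, 2058]
r5 m[φ1→X7] = [2646, 2646]
r5 m[φ1→X0] = [49, 63]
r5 m[φ2→X9] = [1764, 2058]
r5 m[φ2→X0] = [63, 36]
r5 m[φ3→X9] = [1, 9]
r5 m[φ4→X0] = [6, 2]
r5 m[X7→φ0] = [294, 294]
r5 m[X7→φ1] = [5, 7]
r5 m[X8→φ0] = [1, 1]
r5 m[X9→φ2] = [1, 9]
r5 m[X9→φ3] = [252, 294]
r5 m[X0→φ1] = [378, 72]
r5 m[X0→φ2] = [294, 126]
r5 m[X0→φ4] = [3087, 2268]
r6 m[φ0→X7] = [5, 7]
r6 m[φ0→X8] = [1470, 2058]
r6 m[φ1→X7] = [2646, 2646]
r6 m[φ1→X0] = [49, 63]
r6 m[φ2→X9] = [1764, 2058]
r6 m[φ2→X0] = [63, 36]
r6 m[φ3→X9] = [1, 9]
r6 m[φ4→X0] = [6, 2]
r6 m[X7→φ0] = [2646, 2646]
r6 m[X7→φ1] = [5, 7]
r6 m[X8→φ0] = [1, 1]
r6 m[X9→φ2] = [1, 9]
r6 m[X9→φ3] = [1764, 2058]
r6 m[X0→φ1] = [378, 72]
r6 m[X0→φ2] = [294, 126]
r6 m[X0→φ4] = [3087, 2268]
r7 m[φ0→X7] = [5, 7]
r7 m[φ0→X8] = [13230, 18522]
r7 m[φ1→X7] = [2646, 2646]
r7 m[φ1→X0] = [49, 63]
r7 m[φ2→X9] = [1764, 2058]
r7 m[φ2→X0] = [63, 36]
r7 m[φ3→X9] = [1, 9]
r7 m[φ4→X0] = [6, 2]
r7 m[X7→φ0] = [2646, 2646]
r7 m[X7→φ1] = [5, 7]
r7 m[X8→φ0] = [1, 1]
r7 m[X9→φ2] = [1, 9]
r7 m[X9→φ3] = [1764, 2058]
r7 m[X0→φ1] = [378, 72]
r7 m[X0→φ2] = [294, 126]
r7 m[X0→φ4] = [3087, 2268]
r8 m[φ0→X7] = [5, 7]
r8 m[φ0→X8] = [13230, 18522]
r8 m[φ1→X7] = [2646, 2646]
r8 m[φ1→X0] = [49, 63]
r8 m[φ2→X9] = [1764, 2058]
r8 m[φ2→X0] = [63, 36]
r8 m[φ3→X9] = [1, 9]
r8 m[φ4→X0] = [6, 2]
r8 m[X7→φ0] = [2646, 2646]
r8 m[X7→φ1] = [5, 7]
r8 m[X8→φ0] = [1, 1]
r8 m[X9→φ2] = [1, 9]
r8 m[X9→φ3] = [1764, 2058]
r8 m[X0→φ1] = [378, 72]
r8 m[X0→φ2] = [294, 126]
r8 m[X0→φ4] = [3087, 2268]
fixed point reached at round 8
b[X7] = ⊗ incoming = [13230, 18522]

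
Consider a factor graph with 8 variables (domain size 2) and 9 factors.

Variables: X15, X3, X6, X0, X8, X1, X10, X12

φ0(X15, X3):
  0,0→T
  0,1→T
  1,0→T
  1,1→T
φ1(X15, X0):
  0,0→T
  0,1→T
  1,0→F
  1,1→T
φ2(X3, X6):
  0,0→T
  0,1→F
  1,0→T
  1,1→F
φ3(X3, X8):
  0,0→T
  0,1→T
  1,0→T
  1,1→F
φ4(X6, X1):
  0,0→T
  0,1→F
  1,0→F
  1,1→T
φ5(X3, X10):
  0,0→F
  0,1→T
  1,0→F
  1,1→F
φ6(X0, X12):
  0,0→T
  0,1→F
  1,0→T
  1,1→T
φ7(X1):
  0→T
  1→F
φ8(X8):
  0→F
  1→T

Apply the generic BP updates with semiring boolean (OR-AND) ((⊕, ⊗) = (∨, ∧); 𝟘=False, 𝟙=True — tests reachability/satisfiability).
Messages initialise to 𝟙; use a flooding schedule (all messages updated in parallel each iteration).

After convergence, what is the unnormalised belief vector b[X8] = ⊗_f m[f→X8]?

b[X8] = [F, T]

init: all messages = 𝟙 over 2 values
r1 m[φ0→X15] = [T, T]
r1 m[φ0→X3] = [T, T]
r1 m[φ1→X15] = [T, T]
r1 m[φ1→X0] = [T, T]
r1 m[φ2→X3] = [T, T]
r1 m[φ2→X6] = [T, F]
r1 m[φ3→X3] = [T, T]
r1 m[φ3→X8] = [T, T]
r1 m[φ4→X6] = [T, T]
r1 m[φ4→X1] = [T, T]
r1 m[φ5→X3] = [T, F]
r1 m[φ5→X10] = [F, T]
r1 m[φ6→X0] = [T, T]
r1 m[φ6→X12] = [T, T]
r1 m[φ7→X1] = [T, F]
r1 m[φ8→X8] = [F, T]
r1 m[X15→φ0] = [T, T]
r1 m[X15→φ1] = [T, T]
r1 m[X3→φ0] = [T, T]
r1 m[X3→φ2] = [T, T]
r1 m[X3→φ3] = [T, T]
r1 m[X3→φ5] = [T, T]
r1 m[X6→φ2] = [T, T]
r1 m[X6→φ4] = [T, T]
r1 m[X0→φ1] = [T, T]
r1 m[X0→φ6] = [T, T]
r1 m[X8→φ3] = [T, T]
r1 m[X8→φ8] = [T, T]
r1 m[X1→φ4] = [T, T]
r1 m[X1→φ7] = [T, T]
r1 m[X10→φ5] = [T, T]
r1 m[X12→φ6] = [T, T]
r2 m[φ0→X15] = [T, T]
r2 m[φ0→X3] = [T, T]
r2 m[φ1→X15] = [T, T]
r2 m[φ1→X0] = [T, T]
r2 m[φ2→X3] = [T, T]
r2 m[φ2→X6] = [T, F]
r2 m[φ3→X3] = [T, T]
r2 m[φ3→X8] = [T, T]
r2 m[φ4→X6] = [T, T]
r2 m[φ4→X1] = [T, T]
r2 m[φ5→X3] = [T, F]
r2 m[φ5→X10] = [F, T]
r2 m[φ6→X0] = [T, T]
r2 m[φ6→X12] = [T, T]
r2 m[φ7→X1] = [T, F]
r2 m[φ8→X8] = [F, T]
r2 m[X15→φ0] = [T, T]
r2 m[X15→φ1] = [T, T]
r2 m[X3→φ0] = [T, F]
r2 m[X3→φ2] = [T, F]
r2 m[X3→φ3] = [T, F]
r2 m[X3→φ5] = [T, T]
r2 m[X6→φ2] = [T, T]
r2 m[X6→φ4] = [T, F]
r2 m[X0→φ1] = [T, T]
r2 m[X0→φ6] = [T, T]
r2 m[X8→φ3] = [F, T]
r2 m[X8→φ8] = [T, T]
r2 m[X1→φ4] = [T, F]
r2 m[X1→φ7] = [T, T]
r2 m[X10→φ5] = [T, T]
r2 m[X12→φ6] = [T, T]
r3 m[φ0→X15] = [T, T]
r3 m[φ0→X3] = [T, T]
r3 m[φ1→X15] = [T, T]
r3 m[φ1→X0] = [T, T]
r3 m[φ2→X3] = [T, T]
r3 m[φ2→X6] = [T, F]
r3 m[φ3→X3] = [T, F]
r3 m[φ3→X8] = [T, T]
r3 m[φ4→X6] = [T, F]
r3 m[φ4→X1] = [T, F]
r3 m[φ5→X3] = [T, F]
r3 m[φ5→X10] = [F, T]
r3 m[φ6→X0] = [T, T]
r3 m[φ6→X12] = [T, T]
r3 m[φ7→X1] = [T, F]
r3 m[φ8→X8] = [F, T]
r3 m[X15→φ0] = [T, T]
r3 m[X15→φ1] = [T, T]
r3 m[X3→φ0] = [T, F]
r3 m[X3→φ2] = [T, F]
r3 m[X3→φ3] = [T, F]
r3 m[X3→φ5] = [T, T]
r3 m[X6→φ2] = [T, T]
r3 m[X6→φ4] = [T, F]
r3 m[X0→φ1] = [T, T]
r3 m[X0→φ6] = [T, T]
r3 m[X8→φ3] = [F, T]
r3 m[X8→φ8] = [T, T]
r3 m[X1→φ4] = [T, F]
r3 m[X1→φ7] = [T, T]
r3 m[X10→φ5] = [T, T]
r3 m[X12→φ6] = [T, T]
r4 m[φ0→X15] = [T, T]
r4 m[φ0→X3] = [T, T]
r4 m[φ1→X15] = [T, T]
r4 m[φ1→X0] = [T, T]
r4 m[φ2→X3] = [T, T]
r4 m[φ2→X6] = [T, F]
r4 m[φ3→X3] = [T, F]
r4 m[φ3→X8] = [T, T]
r4 m[φ4→X6] = [T, F]
r4 m[φ4→X1] = [T, F]
r4 m[φ5→X3] = [T, F]
r4 m[φ5→X10] = [F, T]
r4 m[φ6→X0] = [T, T]
r4 m[φ6→X12] = [T, T]
r4 m[φ7→X1] = [T, F]
r4 m[φ8→X8] = [F, T]
r4 m[X15→φ0] = [T, T]
r4 m[X15→φ1] = [T, T]
r4 m[X3→φ0] = [T, F]
r4 m[X3→φ2] = [T, F]
r4 m[X3→φ3] = [T, F]
r4 m[X3→φ5] = [T, F]
r4 m[X6→φ2] = [T, F]
r4 m[X6→φ4] = [T, F]
r4 m[X0→φ1] = [T, T]
r4 m[X0→φ6] = [T, T]
r4 m[X8→φ3] = [F, T]
r4 m[X8→φ8] = [T, T]
r4 m[X1→φ4] = [T, F]
r4 m[X1→φ7] = [T, F]
r4 m[X10→φ5] = [T, T]
r4 m[X12→φ6] = [T, T]
r5 m[φ0→X15] = [T, T]
r5 m[φ0→X3] = [T, T]
r5 m[φ1→X15] = [T, T]
r5 m[φ1→X0] = [T, T]
r5 m[φ2→X3] = [T, T]
r5 m[φ2→X6] = [T, F]
r5 m[φ3→X3] = [T, F]
r5 m[φ3→X8] = [T, T]
r5 m[φ4→X6] = [T, F]
r5 m[φ4→X1] = [T, F]
r5 m[φ5→X3] = [T, F]
r5 m[φ5→X10] = [F, T]
r5 m[φ6→X0] = [T, T]
r5 m[φ6→X12] = [T, T]
r5 m[φ7→X1] = [T, F]
r5 m[φ8→X8] = [F, T]
r5 m[X15→φ0] = [T, T]
r5 m[X15→φ1] = [T, T]
r5 m[X3→φ0] = [T, F]
r5 m[X3→φ2] = [T, F]
r5 m[X3→φ3] = [T, F]
r5 m[X3→φ5] = [T, F]
r5 m[X6→φ2] = [T, F]
r5 m[X6→φ4] = [T, F]
r5 m[X0→φ1] = [T, T]
r5 m[X0→φ6] = [T, T]
r5 m[X8→φ3] = [F, T]
r5 m[X8→φ8] = [T, T]
r5 m[X1→φ4] = [T, F]
r5 m[X1→φ7] = [T, F]
r5 m[X10→φ5] = [T, T]
r5 m[X12→φ6] = [T, T]
fixed point reached at round 5
b[X8] = ⊗ incoming = [F, T]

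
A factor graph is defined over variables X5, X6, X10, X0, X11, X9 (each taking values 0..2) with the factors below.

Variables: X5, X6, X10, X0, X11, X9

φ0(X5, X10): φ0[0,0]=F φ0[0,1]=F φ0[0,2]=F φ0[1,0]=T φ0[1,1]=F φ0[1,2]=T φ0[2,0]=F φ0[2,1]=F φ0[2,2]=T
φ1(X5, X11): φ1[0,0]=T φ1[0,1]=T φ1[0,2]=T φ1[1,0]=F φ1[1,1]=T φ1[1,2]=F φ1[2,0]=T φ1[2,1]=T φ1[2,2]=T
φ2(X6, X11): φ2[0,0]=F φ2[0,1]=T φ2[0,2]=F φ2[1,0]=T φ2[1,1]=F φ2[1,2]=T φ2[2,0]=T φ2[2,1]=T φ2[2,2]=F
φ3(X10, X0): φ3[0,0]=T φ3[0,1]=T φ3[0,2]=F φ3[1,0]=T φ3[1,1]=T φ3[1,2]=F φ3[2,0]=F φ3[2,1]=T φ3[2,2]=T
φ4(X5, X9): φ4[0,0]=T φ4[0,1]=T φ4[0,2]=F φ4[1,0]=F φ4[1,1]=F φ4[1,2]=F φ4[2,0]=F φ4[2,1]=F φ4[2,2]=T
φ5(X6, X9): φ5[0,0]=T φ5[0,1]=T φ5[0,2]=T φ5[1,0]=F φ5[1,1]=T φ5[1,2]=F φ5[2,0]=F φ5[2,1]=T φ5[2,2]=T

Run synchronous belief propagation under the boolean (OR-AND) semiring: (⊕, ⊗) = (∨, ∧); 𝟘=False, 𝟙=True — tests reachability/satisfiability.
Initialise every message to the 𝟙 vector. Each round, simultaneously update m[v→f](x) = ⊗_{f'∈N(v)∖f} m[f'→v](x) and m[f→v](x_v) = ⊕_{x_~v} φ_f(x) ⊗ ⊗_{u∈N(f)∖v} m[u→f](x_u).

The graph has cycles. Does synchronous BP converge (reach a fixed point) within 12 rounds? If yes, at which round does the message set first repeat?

init: all messages = 𝟙 over 3 values
r1 m[φ0→X5] = [F, T, T]
r1 m[φ0→X10] = [T, F, T]
r1 m[φ1→X5] = [T, T, T]
r1 m[φ1→X11] = [T, T, T]
r1 m[φ2→X6] = [T, T, T]
r1 m[φ2→X11] = [T, T, T]
r1 m[φ3→X10] = [T, T, T]
r1 m[φ3→X0] = [T, T, T]
r1 m[φ4→X5] = [T, F, T]
r1 m[φ4→X9] = [T, T, T]
r1 m[φ5→X6] = [T, T, T]
r1 m[φ5→X9] = [T, T, T]
r1 m[X5→φ0] = [T, T, T]
r1 m[X5→φ1] = [T, T, T]
r1 m[X5→φ4] = [T, T, T]
r1 m[X6→φ2] = [T, T, T]
r1 m[X6→φ5] = [T, T, T]
r1 m[X10→φ0] = [T, T, T]
r1 m[X10→φ3] = [T, T, T]
r1 m[X0→φ3] = [T, T, T]
r1 m[X11→φ1] = [T, T, T]
r1 m[X11→φ2] = [T, T, T]
r1 m[X9→φ4] = [T, T, T]
r1 m[X9→φ5] = [T, T, T]
r2 m[φ0→X5] = [F, T, T]
r2 m[φ0→X10] = [T, F, T]
r2 m[φ1→X5] = [T, T, T]
r2 m[φ1→X11] = [T, T, T]
r2 m[φ2→X6] = [T, T, T]
r2 m[φ2→X11] = [T, T, T]
r2 m[φ3→X10] = [T, T, T]
r2 m[φ3→X0] = [T, T, T]
r2 m[φ4→X5] = [T, F, T]
r2 m[φ4→X9] = [T, T, T]
r2 m[φ5→X6] = [T, T, T]
r2 m[φ5→X9] = [T, T, T]
r2 m[X5→φ0] = [T, F, T]
r2 m[X5→φ1] = [F, F, T]
r2 m[X5→φ4] = [F, T, T]
r2 m[X6→φ2] = [T, T, T]
r2 m[X6→φ5] = [T, T, T]
r2 m[X10→φ0] = [T, T, T]
r2 m[X10→φ3] = [T, F, T]
r2 m[X0→φ3] = [T, T, T]
r2 m[X11→φ1] = [T, T, T]
r2 m[X11→φ2] = [T, T, T]
r2 m[X9→φ4] = [T, T, T]
r2 m[X9→φ5] = [T, T, T]
r3 m[φ0→X5] = [F, T, T]
r3 m[φ0→X10] = [F, F, T]
r3 m[φ1→X5] = [T, T, T]
r3 m[φ1→X11] = [T, T, T]
r3 m[φ2→X6] = [T, T, T]
r3 m[φ2→X11] = [T, T, T]
r3 m[φ3→X10] = [T, T, T]
r3 m[φ3→X0] = [T, T, T]
r3 m[φ4→X5] = [T, F, T]
r3 m[φ4→X9] = [F, F, T]
r3 m[φ5→X6] = [T, T, T]
r3 m[φ5→X9] = [T, T, T]
r3 m[X5→φ0] = [T, F, T]
r3 m[X5→φ1] = [F, F, T]
r3 m[X5→φ4] = [F, T, T]
r3 m[X6→φ2] = [T, T, T]
r3 m[X6→φ5] = [T, T, T]
r3 m[X10→φ0] = [T, T, T]
r3 m[X10→φ3] = [T, F, T]
r3 m[X0→φ3] = [T, T, T]
r3 m[X11→φ1] = [T, T, T]
r3 m[X11→φ2] = [T, T, T]
r3 m[X9→φ4] = [T, T, T]
r3 m[X9→φ5] = [T, T, T]
r4 m[φ0→X5] = [F, T, T]
r4 m[φ0→X10] = [F, F, T]
r4 m[φ1→X5] = [T, T, T]
r4 m[φ1→X11] = [T, T, T]
r4 m[φ2→X6] = [T, T, T]
r4 m[φ2→X11] = [T, T, T]
r4 m[φ3→X10] = [T, T, T]
r4 m[φ3→X0] = [T, T, T]
r4 m[φ4→X5] = [T, F, T]
r4 m[φ4→X9] = [F, F, T]
r4 m[φ5→X6] = [T, T, T]
r4 m[φ5→X9] = [T, T, T]
r4 m[X5→φ0] = [T, F, T]
r4 m[X5→φ1] = [F, F, T]
r4 m[X5→φ4] = [F, T, T]
r4 m[X6→φ2] = [T, T, T]
r4 m[X6→φ5] = [T, T, T]
r4 m[X10→φ0] = [T, T, T]
r4 m[X10→φ3] = [F, F, T]
r4 m[X0→φ3] = [T, T, T]
r4 m[X11→φ1] = [T, T, T]
r4 m[X11→φ2] = [T, T, T]
r4 m[X9→φ4] = [T, T, T]
r4 m[X9→φ5] = [F, F, T]
r5 m[φ0→X5] = [F, T, T]
r5 m[φ0→X10] = [F, F, T]
r5 m[φ1→X5] = [T, T, T]
r5 m[φ1→X11] = [T, T, T]
r5 m[φ2→X6] = [T, T, T]
r5 m[φ2→X11] = [T, T, T]
r5 m[φ3→X10] = [T, T, T]
r5 m[φ3→X0] = [F, T, T]
r5 m[φ4→X5] = [T, F, T]
r5 m[φ4→X9] = [F, F, T]
r5 m[φ5→X6] = [T, F, T]
r5 m[φ5→X9] = [T, T, T]
r5 m[X5→φ0] = [T, F, T]
r5 m[X5→φ1] = [F, F, T]
r5 m[X5→φ4] = [F, T, T]
r5 m[X6→φ2] = [T, T, T]
r5 m[X6→φ5] = [T, T, T]
r5 m[X10→φ0] = [T, T, T]
r5 m[X10→φ3] = [F, F, T]
r5 m[X0→φ3] = [T, T, T]
r5 m[X11→φ1] = [T, T, T]
r5 m[X11→φ2] = [T, T, T]
r5 m[X9→φ4] = [T, T, T]
r5 m[X9→φ5] = [F, F, T]
r6 m[φ0→X5] = [F, T, T]
r6 m[φ0→X10] = [F, F, T]
r6 m[φ1→X5] = [T, T, T]
r6 m[φ1→X11] = [T, T, T]
r6 m[φ2→X6] = [T, T, T]
r6 m[φ2→X11] = [T, T, T]
r6 m[φ3→X10] = [T, T, T]
r6 m[φ3→X0] = [F, T, T]
r6 m[φ4→X5] = [T, F, T]
r6 m[φ4→X9] = [F, F, T]
r6 m[φ5→X6] = [T, F, T]
r6 m[φ5→X9] = [T, T, T]
r6 m[X5→φ0] = [T, F, T]
r6 m[X5→φ1] = [F, F, T]
r6 m[X5→φ4] = [F, T, T]
r6 m[X6→φ2] = [T, F, T]
r6 m[X6→φ5] = [T, T, T]
r6 m[X10→φ0] = [T, T, T]
r6 m[X10→φ3] = [F, F, T]
r6 m[X0→φ3] = [T, T, T]
r6 m[X11→φ1] = [T, T, T]
r6 m[X11→φ2] = [T, T, T]
r6 m[X9→φ4] = [T, T, T]
r6 m[X9→φ5] = [F, F, T]
r7 m[φ0→X5] = [F, T, T]
r7 m[φ0→X10] = [F, F, T]
r7 m[φ1→X5] = [T, T, T]
r7 m[φ1→X11] = [T, T, T]
r7 m[φ2→X6] = [T, T, T]
r7 m[φ2→X11] = [T, T, F]
r7 m[φ3→X10] = [T, T, T]
r7 m[φ3→X0] = [F, T, T]
r7 m[φ4→X5] = [T, F, T]
r7 m[φ4→X9] = [F, F, T]
r7 m[φ5→X6] = [T, F, T]
r7 m[φ5→X9] = [T, T, T]
r7 m[X5→φ0] = [T, F, T]
r7 m[X5→φ1] = [F, F, T]
r7 m[X5→φ4] = [F, T, T]
r7 m[X6→φ2] = [T, F, T]
r7 m[X6→φ5] = [T, T, T]
r7 m[X10→φ0] = [T, T, T]
r7 m[X10→φ3] = [F, F, T]
r7 m[X0→φ3] = [T, T, T]
r7 m[X11→φ1] = [T, T, T]
r7 m[X11→φ2] = [T, T, T]
r7 m[X9→φ4] = [T, T, T]
r7 m[X9→φ5] = [F, F, T]
r8 m[φ0→X5] = [F, T, T]
r8 m[φ0→X10] = [F, F, T]
r8 m[φ1→X5] = [T, T, T]
r8 m[φ1→X11] = [T, T, T]
r8 m[φ2→X6] = [T, T, T]
r8 m[φ2→X11] = [T, T, F]
r8 m[φ3→X10] = [T, T, T]
r8 m[φ3→X0] = [F, T, T]
r8 m[φ4→X5] = [T, F, T]
r8 m[φ4→X9] = [F, F, T]
r8 m[φ5→X6] = [T, F, T]
r8 m[φ5→X9] = [T, T, T]
r8 m[X5→φ0] = [T, F, T]
r8 m[X5→φ1] = [F, F, T]
r8 m[X5→φ4] = [F, T, T]
r8 m[X6→φ2] = [T, F, T]
r8 m[X6→φ5] = [T, T, T]
r8 m[X10→φ0] = [T, T, T]
r8 m[X10→φ3] = [F, F, T]
r8 m[X0→φ3] = [T, T, T]
r8 m[X11→φ1] = [T, T, F]
r8 m[X11→φ2] = [T, T, T]
r8 m[X9→φ4] = [T, T, T]
r8 m[X9→φ5] = [F, F, T]
r9 m[φ0→X5] = [F, T, T]
r9 m[φ0→X10] = [F, F, T]
r9 m[φ1→X5] = [T, T, T]
r9 m[φ1→X11] = [T, T, T]
r9 m[φ2→X6] = [T, T, T]
r9 m[φ2→X11] = [T, T, F]
r9 m[φ3→X10] = [T, T, T]
r9 m[φ3→X0] = [F, T, T]
r9 m[φ4→X5] = [T, F, T]
r9 m[φ4→X9] = [F, F, T]
r9 m[φ5→X6] = [T, F, T]
r9 m[φ5→X9] = [T, T, T]
r9 m[X5→φ0] = [T, F, T]
r9 m[X5→φ1] = [F, F, T]
r9 m[X5→φ4] = [F, T, T]
r9 m[X6→φ2] = [T, F, T]
r9 m[X6→φ5] = [T, T, T]
r9 m[X10→φ0] = [T, T, T]
r9 m[X10→φ3] = [F, F, T]
r9 m[X0→φ3] = [T, T, T]
r9 m[X11→φ1] = [T, T, F]
r9 m[X11→φ2] = [T, T, T]
r9 m[X9→φ4] = [T, T, T]
r9 m[X9→φ5] = [F, F, T]
fixed point reached at round 9
messages reach a fixed point at round 9

CONVERGED at round 9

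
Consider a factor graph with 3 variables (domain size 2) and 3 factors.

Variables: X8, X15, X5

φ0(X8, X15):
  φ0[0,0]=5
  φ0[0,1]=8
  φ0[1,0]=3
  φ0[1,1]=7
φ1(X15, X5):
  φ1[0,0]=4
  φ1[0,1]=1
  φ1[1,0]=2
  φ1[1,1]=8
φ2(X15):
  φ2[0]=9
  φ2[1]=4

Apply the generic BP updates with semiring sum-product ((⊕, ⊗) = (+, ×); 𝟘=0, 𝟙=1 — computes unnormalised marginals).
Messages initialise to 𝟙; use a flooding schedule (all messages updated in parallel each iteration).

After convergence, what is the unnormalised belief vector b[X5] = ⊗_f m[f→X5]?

init: all messages = 𝟙 over 2 values
r1 m[φ0→X8] = [13, 10]
r1 m[φ0→X15] = [8, 15]
r1 m[φ1→X15] = [5, 10]
r1 m[φ1→X5] = [6, 9]
r1 m[φ2→X15] = [9, 4]
r1 m[X8→φ0] = [1, 1]
r1 m[X15→φ0] = [1, 1]
r1 m[X15→φ1] = [1, 1]
r1 m[X15→φ2] = [1, 1]
r1 m[X5→φ1] = [1, 1]
r2 m[φ0→X8] = [13, 10]
r2 m[φ0→X15] = [8, 15]
r2 m[φ1→X15] = [5, 10]
r2 m[φ1→X5] = [6, 9]
r2 m[φ2→X15] = [9, 4]
r2 m[X8→φ0] = [1, 1]
r2 m[X15→φ0] = [45, 40]
r2 m[X15→φ1] = [72, 60]
r2 m[X15→φ2] = [40, 150]
r2 m[X5→φ1] = [1, 1]
r3 m[φ0→X8] = [545, 415]
r3 m[φ0→X15] = [8, 15]
r3 m[φ1→X15] = [5, 10]
r3 m[φ1→X5] = [408, 552]
r3 m[φ2→X15] = [9, 4]
r3 m[X8→φ0] = [1, 1]
r3 m[X15→φ0] = [45, 40]
r3 m[X15→φ1] = [72, 60]
r3 m[X15→φ2] = [40, 150]
r3 m[X5→φ1] = [1, 1]
r4 m[φ0→X8] = [545, 415]
r4 m[φ0→X15] = [8, 15]
r4 m[φ1→X15] = [5, 10]
r4 m[φ1→X5] = [408, 552]
r4 m[φ2→X15] = [9, 4]
r4 m[X8→φ0] = [1, 1]
r4 m[X15→φ0] = [45, 40]
r4 m[X15→φ1] = [72, 60]
r4 m[X15→φ2] = [40, 150]
r4 m[X5→φ1] = [1, 1]
fixed point reached at round 4
b[X5] = ⊗ incoming = [408, 552]

b[X5] = [408, 552]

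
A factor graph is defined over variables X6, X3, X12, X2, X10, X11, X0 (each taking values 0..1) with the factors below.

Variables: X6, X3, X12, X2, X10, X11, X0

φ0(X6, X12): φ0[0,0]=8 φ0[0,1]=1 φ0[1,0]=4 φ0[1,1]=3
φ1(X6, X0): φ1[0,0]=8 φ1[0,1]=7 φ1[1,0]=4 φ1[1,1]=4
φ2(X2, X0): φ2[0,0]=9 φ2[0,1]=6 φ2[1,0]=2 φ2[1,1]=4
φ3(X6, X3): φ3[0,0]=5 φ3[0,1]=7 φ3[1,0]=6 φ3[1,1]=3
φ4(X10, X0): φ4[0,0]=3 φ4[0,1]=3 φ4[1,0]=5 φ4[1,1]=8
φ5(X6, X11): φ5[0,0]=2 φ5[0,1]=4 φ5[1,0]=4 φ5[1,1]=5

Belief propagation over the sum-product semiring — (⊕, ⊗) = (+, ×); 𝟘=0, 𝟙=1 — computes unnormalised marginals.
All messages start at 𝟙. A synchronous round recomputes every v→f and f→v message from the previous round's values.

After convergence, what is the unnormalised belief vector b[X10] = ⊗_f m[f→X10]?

b[X10] = [450036, 954180]

init: all messages = 𝟙 over 2 values
r1 m[φ0→X6] = [9, 7]
r1 m[φ0→X12] = [12, 4]
r1 m[φ1→X6] = [15, 8]
r1 m[φ1→X0] = [12, 11]
r1 m[φ2→X2] = [15, 6]
r1 m[φ2→X0] = [11, 10]
r1 m[φ3→X6] = [12, 9]
r1 m[φ3→X3] = [11, 10]
r1 m[φ4→X10] = [6, 13]
r1 m[φ4→X0] = [8, 11]
r1 m[φ5→X6] = [6, 9]
r1 m[φ5→X11] = [6, 9]
r1 m[X6→φ0] = [1, 1]
r1 m[X6→φ1] = [1, 1]
r1 m[X6→φ3] = [1, 1]
r1 m[X6→φ5] = [1, 1]
r1 m[X3→φ3] = [1, 1]
r1 m[X12→φ0] = [1, 1]
r1 m[X2→φ2] = [1, 1]
r1 m[X10→φ4] = [1, 1]
r1 m[X11→φ5] = [1, 1]
r1 m[X0→φ1] = [1, 1]
r1 m[X0→φ2] = [1, 1]
r1 m[X0→φ4] = [1, 1]
r2 m[φ0→X6] = [9, 7]
r2 m[φ0→X12] = [12, 4]
r2 m[φ1→X6] = [15, 8]
r2 m[φ1→X0] = [12, 11]
r2 m[φ2→X2] = [15, 6]
r2 m[φ2→X0] = [11, 10]
r2 m[φ3→X6] = [12, 9]
r2 m[φ3→X3] = [11, 10]
r2 m[φ4→X10] = [6, 13]
r2 m[φ4→X0] = [8, 11]
r2 m[φ5→X6] = [6, 9]
r2 m[φ5→X11] = [6, 9]
r2 m[X6→φ0] = [1080, 648]
r2 m[X6→φ1] = [648, 567]
r2 m[X6→φ3] = [810, 504]
r2 m[X6→φ5] = [1620, 504]
r2 m[X3→φ3] = [1, 1]
r2 m[X12→φ0] = [1, 1]
r2 m[X2→φ2] = [1, 1]
r2 m[X10→φ4] = [1, 1]
r2 m[X11→φ5] = [1, 1]
r2 m[X0→φ1] = [88, 110]
r2 m[X0→φ2] = [96, 121]
r2 m[X0→φ4] = [132, 110]
r3 m[φ0→X6] = [9, 7]
r3 m[φ0→X12] = [11232, 3024]
r3 m[φ1→X6] = [1474, 792]
r3 m[φ1→X0] = [7452, 6804]
r3 m[φ2→X2] = [1590, 676]
r3 m[φ2→X0] = [11, 10]
r3 m[φ3→X6] = [12, 9]
r3 m[φ3→X3] = [7074, 7182]
r3 m[φ4→X10] = [726, 1540]
r3 m[φ4→X0] = [8, 11]
r3 m[φ5→X6] = [6, 9]
r3 m[φ5→X11] = [5256, 9000]
r3 m[X6→φ0] = [1080, 648]
r3 m[X6→φ1] = [648, 567]
r3 m[X6→φ3] = [810, 504]
r3 m[X6→φ5] = [1620, 504]
r3 m[X3→φ3] = [1, 1]
r3 m[X12→φ0] = [1, 1]
r3 m[X2→φ2] = [1, 1]
r3 m[X10→φ4] = [1, 1]
r3 m[X11→φ5] = [1, 1]
r3 m[X0→φ1] = [88, 110]
r3 m[X0→φ2] = [96, 121]
r3 m[X0→φ4] = [132, 110]
r4 m[φ0→X6] = [9, 7]
r4 m[φ0→X12] = [11232, 3024]
r4 m[φ1→X6] = [1474, 792]
r4 m[φ1→X0] = [7452, 6804]
r4 m[φ2→X2] = [1590, 676]
r4 m[φ2→X0] = [11, 10]
r4 m[φ3→X6] = [12, 9]
r4 m[φ3→X3] = [7074, 7182]
r4 m[φ4→X10] = [726, 1540]
r4 m[φ4→X0] = [8, 11]
r4 m[φ5→X6] = [6, 9]
r4 m[φ5→X11] = [5256, 9000]
r4 m[X6→φ0] = [106128, 64152]
r4 m[X6→φ1] = [648, 567]
r4 m[X6→φ3] = [79596, 49896]
r4 m[X6→φ5] = [159192, 49896]
r4 m[X3→φ3] = [1, 1]
r4 m[X12→φ0] = [1, 1]
r4 m[X2→φ2] = [1, 1]
r4 m[X10→φ4] = [1, 1]
r4 m[X11→φ5] = [1, 1]
r4 m[X0→φ1] = [88, 110]
r4 m[X0→φ2] = [59616, 74844]
r4 m[X0→φ4] = [81972, 68040]
r5 m[φ0→X6] = [9, 7]
r5 m[φ0→X12] = [1105632, 298584]
r5 m[φ1→X6] = [1474, 792]
r5 m[φ1→X0] = [7452, 6804]
r5 m[φ2→X2] = [985608, 418608]
r5 m[φ2→X0] = [11, 10]
r5 m[φ3→X6] = [12, 9]
r5 m[φ3→X3] = [697356, 706860]
r5 m[φ4→X10] = [450036, 954180]
r5 m[φ4→X0] = [8, 11]
r5 m[φ5→X6] = [6, 9]
r5 m[φ5→X11] = [517968, 886248]
r5 m[X6→φ0] = [106128, 64152]
r5 m[X6→φ1] = [648, 567]
r5 m[X6→φ3] = [79596, 49896]
r5 m[X6→φ5] = [159192, 49896]
r5 m[X3→φ3] = [1, 1]
r5 m[X12→φ0] = [1, 1]
r5 m[X2→φ2] = [1, 1]
r5 m[X10→φ4] = [1, 1]
r5 m[X11→φ5] = [1, 1]
r5 m[X0→φ1] = [88, 110]
r5 m[X0→φ2] = [59616, 74844]
r5 m[X0→φ4] = [81972, 68040]
r6 m[φ0→X6] = [9, 7]
r6 m[φ0→X12] = [1105632, 298584]
r6 m[φ1→X6] = [1474, 792]
r6 m[φ1→X0] = [7452, 6804]
r6 m[φ2→X2] = [985608, 418608]
r6 m[φ2→X0] = [11, 10]
r6 m[φ3→X6] = [12, 9]
r6 m[φ3→X3] = [697356, 706860]
r6 m[φ4→X10] = [450036, 954180]
r6 m[φ4→X0] = [8, 11]
r6 m[φ5→X6] = [6, 9]
r6 m[φ5→X11] = [517968, 886248]
r6 m[X6→φ0] = [106128, 64152]
r6 m[X6→φ1] = [648, 567]
r6 m[X6→φ3] = [79596, 49896]
r6 m[X6→φ5] = [159192, 49896]
r6 m[X3→φ3] = [1, 1]
r6 m[X12→φ0] = [1, 1]
r6 m[X2→φ2] = [1, 1]
r6 m[X10→φ4] = [1, 1]
r6 m[X11→φ5] = [1, 1]
r6 m[X0→φ1] = [88, 110]
r6 m[X0→φ2] = [59616, 74844]
r6 m[X0→φ4] = [81972, 68040]
fixed point reached at round 6
b[X10] = ⊗ incoming = [450036, 954180]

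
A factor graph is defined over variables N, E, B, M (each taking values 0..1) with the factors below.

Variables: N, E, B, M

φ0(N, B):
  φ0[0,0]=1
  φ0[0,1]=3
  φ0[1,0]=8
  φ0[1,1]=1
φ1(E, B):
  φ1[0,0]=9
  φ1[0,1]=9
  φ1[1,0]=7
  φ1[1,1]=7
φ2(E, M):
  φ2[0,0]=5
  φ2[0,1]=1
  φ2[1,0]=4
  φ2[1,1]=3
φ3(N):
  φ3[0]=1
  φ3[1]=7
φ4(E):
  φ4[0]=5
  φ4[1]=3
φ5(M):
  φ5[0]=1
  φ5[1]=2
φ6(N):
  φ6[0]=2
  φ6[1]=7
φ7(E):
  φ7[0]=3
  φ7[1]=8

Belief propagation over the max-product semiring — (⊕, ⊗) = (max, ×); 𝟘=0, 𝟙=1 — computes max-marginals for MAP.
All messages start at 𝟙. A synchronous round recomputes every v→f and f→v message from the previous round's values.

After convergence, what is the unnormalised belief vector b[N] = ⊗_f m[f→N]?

init: all messages = 𝟙 over 2 values
r1 m[φ0→N] = [3, 8]
r1 m[φ0→B] = [8, 3]
r1 m[φ1→E] = [9, 7]
r1 m[φ1→B] = [9, 9]
r1 m[φ2→E] = [5, 4]
r1 m[φ2→M] = [5, 3]
r1 m[φ3→N] = [1, 7]
r1 m[φ4→E] = [5, 3]
r1 m[φ5→M] = [1, 2]
r1 m[φ6→N] = [2, 7]
r1 m[φ7→E] = [3, 8]
r1 m[N→φ0] = [1, 1]
r1 m[N→φ3] = [1, 1]
r1 m[N→φ6] = [1, 1]
r1 m[E→φ1] = [1, 1]
r1 m[E→φ2] = [1, 1]
r1 m[E→φ4] = [1, 1]
r1 m[E→φ7] = [1, 1]
r1 m[B→φ0] = [1, 1]
r1 m[B→φ1] = [1, 1]
r1 m[M→φ2] = [1, 1]
r1 m[M→φ5] = [1, 1]
r2 m[φ0→N] = [3, 8]
r2 m[φ0→B] = [8, 3]
r2 m[φ1→E] = [9, 7]
r2 m[φ1→B] = [9, 9]
r2 m[φ2→E] = [5, 4]
r2 m[φ2→M] = [5, 3]
r2 m[φ3→N] = [1, 7]
r2 m[φ4→E] = [5, 3]
r2 m[φ5→M] = [1, 2]
r2 m[φ6→N] = [2, 7]
r2 m[φ7→E] = [3, 8]
r2 m[N→φ0] = [2, 49]
r2 m[N→φ3] = [6, 56]
r2 m[N→φ6] = [3, 56]
r2 m[E→φ1] = [75, 96]
r2 m[E→φ2] = [135, 168]
r2 m[E→φ4] = [135, 224]
r2 m[E→φ7] = [225, 84]
r2 m[B→φ0] = [9, 9]
r2 m[B→φ1] = [8, 3]
r2 m[M→φ2] = [1, 2]
r2 m[M→φ5] = [5, 3]
r3 m[φ0→N] = [27, 72]
r3 m[φ0→B] = [392, 49]
r3 m[φ1→E] = [72, 56]
r3 m[φ1→B] = [675, 675]
r3 m[φ2→E] = [5, 6]
r3 m[φ2→M] = [675, 504]
r3 m[φ3→N] = [1, 7]
r3 m[φ4→E] = [5, 3]
r3 m[φ5→M] = [1, 2]
r3 m[φ6→N] = [2, 7]
r3 m[φ7→E] = [3, 8]
r3 m[N→φ0] = [2, 49]
r3 m[N→φ3] = [6, 56]
r3 m[N→φ6] = [3, 56]
r3 m[E→φ1] = [75, 96]
r3 m[E→φ2] = [135, 168]
r3 m[E→φ4] = [135, 224]
r3 m[E→φ7] = [225, 84]
r3 m[B→φ0] = [9, 9]
r3 m[B→φ1] = [8, 3]
r3 m[M→φ2] = [1, 2]
r3 m[M→φ5] = [5, 3]
r4 m[φ0→N] = [27, 72]
r4 m[φ0→B] = [392, 49]
r4 m[φ1→E] = [72, 56]
r4 m[φ1→B] = [675, 675]
r4 m[φ2→E] = [5, 6]
r4 m[φ2→M] = [675, 504]
r4 m[φ3→N] = [1, 7]
r4 m[φ4→E] = [5, 3]
r4 m[φ5→M] = [1, 2]
r4 m[φ6→N] = [2, 7]
r4 m[φ7→E] = [3, 8]
r4 m[N→φ0] = [2, 49]
r4 m[N→φ3] = [54, 504]
r4 m[N→φ6] = [27, 504]
r4 m[E→φ1] = [75, 144]
r4 m[E→φ2] = [1080, 1344]
r4 m[E→φ4] = [1080, 2688]
r4 m[E→φ7] = [1800, 1008]
r4 m[B→φ0] = [675, 675]
r4 m[B→φ1] = [392, 49]
r4 m[M→φ2] = [1, 2]
r4 m[M→φ5] = [675, 504]
r5 m[φ0→N] = [2025, 5400]
r5 m[φ0→B] = [392, 49]
r5 m[φ1→E] = [3528, 2744]
r5 m[φ1→B] = [1008, 1008]
r5 m[φ2→E] = [5, 6]
r5 m[φ2→M] = [5400, 4032]
r5 m[φ3→N] = [1, 7]
r5 m[φ4→E] = [5, 3]
r5 m[φ5→M] = [1, 2]
r5 m[φ6→N] = [2, 7]
r5 m[φ7→E] = [3, 8]
r5 m[N→φ0] = [2, 49]
r5 m[N→φ3] = [54, 504]
r5 m[N→φ6] = [27, 504]
r5 m[E→φ1] = [75, 144]
r5 m[E→φ2] = [1080, 1344]
r5 m[E→φ4] = [1080, 2688]
r5 m[E→φ7] = [1800, 1008]
r5 m[B→φ0] = [675, 675]
r5 m[B→φ1] = [392, 49]
r5 m[M→φ2] = [1, 2]
r5 m[M→φ5] = [675, 504]
r6 m[φ0→N] = [2025, 5400]
r6 m[φ0→B] = [392, 49]
r6 m[φ1→E] = [3528, 2744]
r6 m[φ1→B] = [1008, 1008]
r6 m[φ2→E] = [5, 6]
r6 m[φ2→M] = [5400, 4032]
r6 m[φ3→N] = [1, 7]
r6 m[φ4→E] = [5, 3]
r6 m[φ5→M] = [1, 2]
r6 m[φ6→N] = [2, 7]
r6 m[φ7→E] = [3, 8]
r6 m[N→φ0] = [2, 49]
r6 m[N→φ3] = [4050, 37800]
r6 m[N→φ6] = [2025, 37800]
r6 m[E→φ1] = [75, 144]
r6 m[E→φ2] = [52920, 65856]
r6 m[E→φ4] = [52920, 131712]
r6 m[E→φ7] = [88200, 49392]
r6 m[B→φ0] = [1008, 1008]
r6 m[B→φ1] = [392, 49]
r6 m[M→φ2] = [1, 2]
r6 m[M→φ5] = [5400, 4032]
r7 m[φ0→N] = [3024, 8064]
r7 m[φ0→B] = [392, 49]
r7 m[φ1→E] = [3528, 2744]
r7 m[φ1→B] = [1008, 1008]
r7 m[φ2→E] = [5, 6]
r7 m[φ2→M] = [264600, 197568]
r7 m[φ3→N] = [1, 7]
r7 m[φ4→E] = [5, 3]
r7 m[φ5→M] = [1, 2]
r7 m[φ6→N] = [2, 7]
r7 m[φ7→E] = [3, 8]
r7 m[N→φ0] = [2, 49]
r7 m[N→φ3] = [4050, 37800]
r7 m[N→φ6] = [2025, 37800]
r7 m[E→φ1] = [75, 144]
r7 m[E→φ2] = [52920, 65856]
r7 m[E→φ4] = [52920, 131712]
r7 m[E→φ7] = [88200, 49392]
r7 m[B→φ0] = [1008, 1008]
r7 m[B→φ1] = [392, 49]
r7 m[M→φ2] = [1, 2]
r7 m[M→φ5] = [5400, 4032]
r8 m[φ0→N] = [3024, 8064]
r8 m[φ0→B] = [392, 49]
r8 m[φ1→E] = [3528, 2744]
r8 m[φ1→B] = [1008, 1008]
r8 m[φ2→E] = [5, 6]
r8 m[φ2→M] = [264600, 197568]
r8 m[φ3→N] = [1, 7]
r8 m[φ4→E] = [5, 3]
r8 m[φ5→M] = [1, 2]
r8 m[φ6→N] = [2, 7]
r8 m[φ7→E] = [3, 8]
r8 m[N→φ0] = [2, 49]
r8 m[N→φ3] = [6048, 56448]
r8 m[N→φ6] = [3024, 56448]
r8 m[E→φ1] = [75, 144]
r8 m[E→φ2] = [52920, 65856]
r8 m[E→φ4] = [52920, 131712]
r8 m[E→φ7] = [88200, 49392]
r8 m[B→φ0] = [1008, 1008]
r8 m[B→φ1] = [392, 49]
r8 m[M→φ2] = [1, 2]
r8 m[M→φ5] = [264600, 197568]
r9 m[φ0→N] = [3024, 8064]
r9 m[φ0→B] = [392, 49]
r9 m[φ1→E] = [3528, 2744]
r9 m[φ1→B] = [1008, 1008]
r9 m[φ2→E] = [5, 6]
r9 m[φ2→M] = [264600, 197568]
r9 m[φ3→N] = [1, 7]
r9 m[φ4→E] = [5, 3]
r9 m[φ5→M] = [1, 2]
r9 m[φ6→N] = [2, 7]
r9 m[φ7→E] = [3, 8]
r9 m[N→φ0] = [2, 49]
r9 m[N→φ3] = [6048, 56448]
r9 m[N→φ6] = [3024, 56448]
r9 m[E→φ1] = [75, 144]
r9 m[E→φ2] = [52920, 65856]
r9 m[E→φ4] = [52920, 131712]
r9 m[E→φ7] = [88200, 49392]
r9 m[B→φ0] = [1008, 1008]
r9 m[B→φ1] = [392, 49]
r9 m[M→φ2] = [1, 2]
r9 m[M→φ5] = [264600, 197568]
fixed point reached at round 9
b[N] = ⊗ incoming = [6048, 395136]

b[N] = [6048, 395136]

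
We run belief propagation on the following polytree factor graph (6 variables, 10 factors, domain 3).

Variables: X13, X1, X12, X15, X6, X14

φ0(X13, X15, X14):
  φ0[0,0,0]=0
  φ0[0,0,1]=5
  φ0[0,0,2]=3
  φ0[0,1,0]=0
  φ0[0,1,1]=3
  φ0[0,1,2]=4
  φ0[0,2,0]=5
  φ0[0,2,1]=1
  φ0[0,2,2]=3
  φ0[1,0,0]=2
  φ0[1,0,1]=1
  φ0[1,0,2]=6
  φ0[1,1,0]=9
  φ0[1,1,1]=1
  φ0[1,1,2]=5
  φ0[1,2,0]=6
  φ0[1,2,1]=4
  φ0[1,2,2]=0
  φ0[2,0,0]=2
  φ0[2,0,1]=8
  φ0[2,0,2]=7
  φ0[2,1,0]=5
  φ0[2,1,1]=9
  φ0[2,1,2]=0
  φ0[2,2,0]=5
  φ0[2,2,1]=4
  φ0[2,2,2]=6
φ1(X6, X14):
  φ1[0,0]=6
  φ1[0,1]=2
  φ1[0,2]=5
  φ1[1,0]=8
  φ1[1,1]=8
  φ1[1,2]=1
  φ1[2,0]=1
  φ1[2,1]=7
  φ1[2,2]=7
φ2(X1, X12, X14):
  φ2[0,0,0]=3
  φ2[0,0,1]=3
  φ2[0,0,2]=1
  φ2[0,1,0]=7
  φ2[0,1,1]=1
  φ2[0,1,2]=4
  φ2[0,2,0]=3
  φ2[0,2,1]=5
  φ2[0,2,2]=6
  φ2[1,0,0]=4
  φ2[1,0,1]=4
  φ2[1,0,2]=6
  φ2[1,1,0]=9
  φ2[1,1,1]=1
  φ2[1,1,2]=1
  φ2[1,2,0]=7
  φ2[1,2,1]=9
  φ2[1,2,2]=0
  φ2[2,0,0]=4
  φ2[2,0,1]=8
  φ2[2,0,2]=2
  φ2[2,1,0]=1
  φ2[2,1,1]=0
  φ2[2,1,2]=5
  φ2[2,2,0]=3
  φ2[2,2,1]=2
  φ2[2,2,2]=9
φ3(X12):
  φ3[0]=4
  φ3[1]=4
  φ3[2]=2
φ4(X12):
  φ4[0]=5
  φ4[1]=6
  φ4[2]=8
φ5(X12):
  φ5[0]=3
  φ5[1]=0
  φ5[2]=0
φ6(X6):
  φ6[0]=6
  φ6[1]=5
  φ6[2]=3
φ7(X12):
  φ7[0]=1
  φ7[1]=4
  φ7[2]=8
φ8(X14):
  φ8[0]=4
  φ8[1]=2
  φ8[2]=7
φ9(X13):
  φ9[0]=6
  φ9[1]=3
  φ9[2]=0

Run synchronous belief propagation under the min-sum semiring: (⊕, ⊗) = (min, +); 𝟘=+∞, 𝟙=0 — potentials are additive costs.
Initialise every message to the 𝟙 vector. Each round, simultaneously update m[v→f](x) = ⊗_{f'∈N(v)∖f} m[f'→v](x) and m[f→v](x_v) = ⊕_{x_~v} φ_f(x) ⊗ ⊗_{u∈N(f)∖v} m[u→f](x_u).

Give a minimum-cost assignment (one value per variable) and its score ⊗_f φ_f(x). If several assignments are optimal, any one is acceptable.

init: all messages = 𝟙 over 3 values
r1 m[φ0→X13] = [0, 0, 0]
r1 m[φ0→X15] = [0, 0, 0]
r1 m[φ0→X14] = [0, 1, 0]
r1 m[φ1→X6] = [2, 1, 1]
r1 m[φ1→X14] = [1, 2, 1]
r1 m[φ2→X1] = [1, 0, 0]
r1 m[φ2→X12] = [1, 0, 0]
r1 m[φ2→X14] = [1, 0, 0]
r1 m[φ3→X12] = [4, 4, 2]
r1 m[φ4→X12] = [5, 6, 8]
r1 m[φ5→X12] = [3, 0, 0]
r1 m[φ6→X6] = [6, 5, 3]
r1 m[φ7→X12] = [1, 4, 8]
r1 m[φ8→X14] = [4, 2, 7]
r1 m[φ9→X13] = [6, 3, 0]
r1 m[X13→φ0] = [0, 0, 0]
r1 m[X13→φ9] = [0, 0, 0]
r1 m[X1→φ2] = [0, 0, 0]
r1 m[X12→φ2] = [0, 0, 0]
r1 m[X12→φ3] = [0, 0, 0]
r1 m[X12→φ4] = [0, 0, 0]
r1 m[X12→φ5] = [0, 0, 0]
r1 m[X12→φ7] = [0, 0, 0]
r1 m[X15→φ0] = [0, 0, 0]
r1 m[X6→φ1] = [0, 0, 0]
r1 m[X6→φ6] = [0, 0, 0]
r1 m[X14→φ0] = [0, 0, 0]
r1 m[X14→φ1] = [0, 0, 0]
r1 m[X14→φ2] = [0, 0, 0]
r1 m[X14→φ8] = [0, 0, 0]
r2 m[φ0→X13] = [0, 0, 0]
r2 m[φ0→X15] = [0, 0, 0]
r2 m[φ0→X14] = [0, 1, 0]
r2 m[φ1→X6] = [2, 1, 1]
r2 m[φ1→X14] = [1, 2, 1]
r2 m[φ2→X1] = [1, 0, 0]
r2 m[φ2→X12] = [1, 0, 0]
r2 m[φ2→X14] = [1, 0, 0]
r2 m[φ3→X12] = [4, 4, 2]
r2 m[φ4→X12] = [5, 6, 8]
r2 m[φ5→X12] = [3, 0, 0]
r2 m[φ6→X6] = [6, 5, 3]
r2 m[φ7→X12] = [1, 4, 8]
r2 m[φ8→X14] = [4, 2, 7]
r2 m[φ9→X13] = [6, 3, 0]
r2 m[X13→φ0] = [6, 3, 0]
r2 m[X13→φ9] = [0, 0, 0]
r2 m[X1→φ2] = [0, 0, 0]
r2 m[X12→φ2] = [13, 14, 18]
r2 m[X12→φ3] = [10, 10, 16]
r2 m[X12→φ4] = [9, 8, 10]
r2 m[X12→φ5] = [11, 14, 18]
r2 m[X12→φ7] = [13, 10, 10]
r2 m[X15→φ0] = [0, 0, 0]
r2 m[X6→φ1] = [6, 5, 3]
r2 m[X6→φ6] = [2, 1, 1]
r2 m[X14→φ0] = [6, 4, 8]
r2 m[X14→φ1] = [5, 3, 7]
r2 m[X14→φ2] = [5, 5, 8]
r2 m[X14→φ8] = [2, 3, 1]
r3 m[φ0→X13] = [5, 5, 8]
r3 m[φ0→X15] = [8, 8, 8]
r3 m[φ0→X14] = [2, 4, 0]
r3 m[φ1→X6] = [5, 8, 6]
r3 m[φ1→X14] = [4, 8, 6]
r3 m[φ2→X1] = [20, 20, 19]
r3 m[φ2→X12] = [8, 5, 7]
r3 m[φ2→X14] = [15, 14, 14]
r3 m[φ3→X12] = [4, 4, 2]
r3 m[φ4→X12] = [5, 6, 8]
r3 m[φ5→X12] = [3, 0, 0]
r3 m[φ6→X6] = [6, 5, 3]
r3 m[φ7→X12] = [1, 4, 8]
r3 m[φ8→X14] = [4, 2, 7]
r3 m[φ9→X13] = [6, 3, 0]
r3 m[X13→φ0] = [6, 3, 0]
r3 m[X13→φ9] = [0, 0, 0]
r3 m[X1→φ2] = [0, 0, 0]
r3 m[X12→φ2] = [13, 14, 18]
r3 m[X12→φ3] = [10, 10, 16]
r3 m[X12→φ4] = [9, 8, 10]
r3 m[X12→φ5] = [11, 14, 18]
r3 m[X12→φ7] = [13, 10, 10]
r3 m[X15→φ0] = [0, 0, 0]
r3 m[X6→φ1] = [6, 5, 3]
r3 m[X6→φ6] = [2, 1, 1]
r3 m[X14→φ0] = [6, 4, 8]
r3 m[X14→φ1] = [5, 3, 7]
r3 m[X14→φ2] = [5, 5, 8]
r3 m[X14→φ8] = [2, 3, 1]
r4 m[φ0→X13] = [5, 5, 8]
r4 m[φ0→X15] = [8, 8, 8]
r4 m[φ0→X14] = [2, 4, 0]
r4 m[φ1→X6] = [5, 8, 6]
r4 m[φ1→X14] = [4, 8, 6]
r4 m[φ2→X1] = [20, 20, 19]
r4 m[φ2→X12] = [8, 5, 7]
r4 m[φ2→X14] = [15, 14, 14]
r4 m[φ3→X12] = [4, 4, 2]
r4 m[φ4→X12] = [5, 6, 8]
r4 m[φ5→X12] = [3, 0, 0]
r4 m[φ6→X6] = [6, 5, 3]
r4 m[φ7→X12] = [1, 4, 8]
r4 m[φ8→X14] = [4, 2, 7]
r4 m[φ9→X13] = [6, 3, 0]
r4 m[X13→φ0] = [6, 3, 0]
r4 m[X13→φ9] = [5, 5, 8]
r4 m[X1→φ2] = [0, 0, 0]
r4 m[X12→φ2] = [13, 14, 18]
r4 m[X12→φ3] = [17, 15, 23]
r4 m[X12→φ4] = [16, 13, 17]
r4 m[X12→φ5] = [18, 19, 25]
r4 m[X12→φ7] = [20, 15, 17]
r4 m[X15→φ0] = [0, 0, 0]
r4 m[X6→φ1] = [6, 5, 3]
r4 m[X6→φ6] = [5, 8, 6]
r4 m[X14→φ0] = [23, 24, 27]
r4 m[X14→φ1] = [21, 20, 21]
r4 m[X14→φ2] = [10, 14, 13]
r4 m[X14→φ8] = [21, 26, 20]
r5 m[φ0→X13] = [23, 25, 25]
r5 m[φ0→X15] = [25, 27, 28]
r5 m[φ0→X14] = [2, 4, 0]
r5 m[φ1→X6] = [22, 22, 22]
r5 m[φ1→X14] = [4, 8, 6]
r5 m[φ2→X1] = [26, 27, 25]
r5 m[φ2→X12] = [13, 11, 13]
r5 m[φ2→X14] = [15, 14, 14]
r5 m[φ3→X12] = [4, 4, 2]
r5 m[φ4→X12] = [5, 6, 8]
r5 m[φ5→X12] = [3, 0, 0]
r5 m[φ6→X6] = [6, 5, 3]
r5 m[φ7→X12] = [1, 4, 8]
r5 m[φ8→X14] = [4, 2, 7]
r5 m[φ9→X13] = [6, 3, 0]
r5 m[X13→φ0] = [6, 3, 0]
r5 m[X13→φ9] = [5, 5, 8]
r5 m[X1→φ2] = [0, 0, 0]
r5 m[X12→φ2] = [13, 14, 18]
r5 m[X12→φ3] = [17, 15, 23]
r5 m[X12→φ4] = [16, 13, 17]
r5 m[X12→φ5] = [18, 19, 25]
r5 m[X12→φ7] = [20, 15, 17]
r5 m[X15→φ0] = [0, 0, 0]
r5 m[X6→φ1] = [6, 5, 3]
r5 m[X6→φ6] = [5, 8, 6]
r5 m[X14→φ0] = [23, 24, 27]
r5 m[X14→φ1] = [21, 20, 21]
r5 m[X14→φ2] = [10, 14, 13]
r5 m[X14→φ8] = [21, 26, 20]
r6 m[φ0→X13] = [23, 25, 25]
r6 m[φ0→X15] = [25, 27, 28]
r6 m[φ0→X14] = [2, 4, 0]
r6 m[φ1→X6] = [22, 22, 22]
r6 m[φ1→X14] = [4, 8, 6]
r6 m[φ2→X1] = [26, 27, 25]
r6 m[φ2→X12] = [13, 11, 13]
r6 m[φ2→X14] = [15, 14, 14]
r6 m[φ3→X12] = [4, 4, 2]
r6 m[φ4→X12] = [5, 6, 8]
r6 m[φ5→X12] = [3, 0, 0]
r6 m[φ6→X6] = [6, 5, 3]
r6 m[φ7→X12] = [1, 4, 8]
r6 m[φ8→X14] = [4, 2, 7]
r6 m[φ9→X13] = [6, 3, 0]
r6 m[X13→φ0] = [6, 3, 0]
r6 m[X13→φ9] = [23, 25, 25]
r6 m[X1→φ2] = [0, 0, 0]
r6 m[X12→φ2] = [13, 14, 18]
r6 m[X12→φ3] = [22, 21, 29]
r6 m[X12→φ4] = [21, 19, 23]
r6 m[X12→φ5] = [23, 25, 31]
r6 m[X12→φ7] = [25, 21, 23]
r6 m[X15→φ0] = [0, 0, 0]
r6 m[X6→φ1] = [6, 5, 3]
r6 m[X6→φ6] = [22, 22, 22]
r6 m[X14→φ0] = [23, 24, 27]
r6 m[X14→φ1] = [21, 20, 21]
r6 m[X14→φ2] = [10, 14, 13]
r6 m[X14→φ8] = [21, 26, 20]
r7 m[φ0→X13] = [23, 25, 25]
r7 m[φ0→X15] = [25, 27, 28]
r7 m[φ0→X14] = [2, 4, 0]
r7 m[φ1→X6] = [22, 22, 22]
r7 m[φ1→X14] = [4, 8, 6]
r7 m[φ2→X1] = [26, 27, 25]
r7 m[φ2→X12] = [13, 11, 13]
r7 m[φ2→X14] = [15, 14, 14]
r7 m[φ3→X12] = [4, 4, 2]
r7 m[φ4→X12] = [5, 6, 8]
r7 m[φ5→X12] = [3, 0, 0]
r7 m[φ6→X6] = [6, 5, 3]
r7 m[φ7→X12] = [1, 4, 8]
r7 m[φ8→X14] = [4, 2, 7]
r7 m[φ9→X13] = [6, 3, 0]
r7 m[X13→φ0] = [6, 3, 0]
r7 m[X13→φ9] = [23, 25, 25]
r7 m[X1→φ2] = [0, 0, 0]
r7 m[X12→φ2] = [13, 14, 18]
r7 m[X12→φ3] = [22, 21, 29]
r7 m[X12→φ4] = [21, 19, 23]
r7 m[X12→φ5] = [23, 25, 31]
r7 m[X12→φ7] = [25, 21, 23]
r7 m[X15→φ0] = [0, 0, 0]
r7 m[X6→φ1] = [6, 5, 3]
r7 m[X6→φ6] = [22, 22, 22]
r7 m[X14→φ0] = [23, 24, 27]
r7 m[X14→φ1] = [21, 20, 21]
r7 m[X14→φ2] = [10, 14, 13]
r7 m[X14→φ8] = [21, 26, 20]
fixed point reached at round 7
traceback from X13: (X13=2, X1=2, X12=1, X15=0, X6=2, X14=0), score=25

assignment: (X13=2, X1=2, X12=1, X15=0, X6=2, X14=0); score = 25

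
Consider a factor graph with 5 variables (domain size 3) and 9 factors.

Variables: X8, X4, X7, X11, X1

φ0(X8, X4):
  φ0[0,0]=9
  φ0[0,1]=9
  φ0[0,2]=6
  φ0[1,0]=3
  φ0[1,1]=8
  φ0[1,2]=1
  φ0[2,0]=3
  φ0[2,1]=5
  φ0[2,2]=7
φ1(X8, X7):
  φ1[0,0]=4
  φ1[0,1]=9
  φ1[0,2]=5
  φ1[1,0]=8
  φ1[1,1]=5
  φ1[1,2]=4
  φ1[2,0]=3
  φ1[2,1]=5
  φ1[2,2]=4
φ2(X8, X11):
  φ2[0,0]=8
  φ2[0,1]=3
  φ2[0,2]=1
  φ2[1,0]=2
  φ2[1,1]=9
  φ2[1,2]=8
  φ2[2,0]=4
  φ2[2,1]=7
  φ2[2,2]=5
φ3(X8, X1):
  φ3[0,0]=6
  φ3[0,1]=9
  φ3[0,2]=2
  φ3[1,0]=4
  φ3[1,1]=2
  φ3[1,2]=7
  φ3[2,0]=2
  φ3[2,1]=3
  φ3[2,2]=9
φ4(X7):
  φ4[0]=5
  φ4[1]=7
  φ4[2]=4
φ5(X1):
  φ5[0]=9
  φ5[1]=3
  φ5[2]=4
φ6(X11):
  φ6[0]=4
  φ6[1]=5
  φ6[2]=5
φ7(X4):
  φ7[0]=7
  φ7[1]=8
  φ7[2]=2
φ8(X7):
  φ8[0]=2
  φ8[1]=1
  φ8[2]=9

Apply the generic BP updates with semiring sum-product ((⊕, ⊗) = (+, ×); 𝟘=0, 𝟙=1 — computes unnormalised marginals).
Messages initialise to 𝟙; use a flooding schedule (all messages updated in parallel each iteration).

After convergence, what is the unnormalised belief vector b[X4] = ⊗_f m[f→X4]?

init: all messages = 𝟙 over 3 values
r1 m[φ0→X8] = [24, 12, 15]
r1 m[φ0→X4] = [15, 22, 14]
r1 m[φ1→X8] = [18, 17, 12]
r1 m[φ1→X7] = [15, 19, 13]
r1 m[φ2→X8] = [12, 19, 16]
r1 m[φ2→X11] = [14, 19, 14]
r1 m[φ3→X8] = [17, 13, 14]
r1 m[φ3→X1] = [12, 14, 18]
r1 m[φ4→X7] = [5, 7, 4]
r1 m[φ5→X1] = [9, 3, 4]
r1 m[φ6→X11] = [4, 5, 5]
r1 m[φ7→X4] = [7, 8, 2]
r1 m[φ8→X7] = [2, 1, 9]
r1 m[X8→φ0] = [1, 1, 1]
r1 m[X8→φ1] = [1, 1, 1]
r1 m[X8→φ2] = [1, 1, 1]
r1 m[X8→φ3] = [1, 1, 1]
r1 m[X4→φ0] = [1, 1, 1]
r1 m[X4→φ7] = [1, 1, 1]
r1 m[X7→φ1] = [1, 1, 1]
r1 m[X7→φ4] = [1, 1, 1]
r1 m[X7→φ8] = [1, 1, 1]
r1 m[X11→φ2] = [1, 1, 1]
r1 m[X11→φ6] = [1, 1, 1]
r1 m[X1→φ3] = [1, 1, 1]
r1 m[X1→φ5] = [1, 1, 1]
r2 m[φ0→X8] = [24, 12, 15]
r2 m[φ0→X4] = [15, 22, 14]
r2 m[φ1→X8] = [18, 17, 12]
r2 m[φ1→X7] = [15, 19, 13]
r2 m[φ2→X8] = [12, 19, 16]
r2 m[φ2→X11] = [14, 19, 14]
r2 m[φ3→X8] = [17, 13, 14]
r2 m[φ3→X1] = [12, 14, 18]
r2 m[φ4→X7] = [5, 7, 4]
r2 m[φ5→X1] = [9, 3, 4]
r2 m[φ6→X11] = [4, 5, 5]
r2 m[φ7→X4] = [7, 8, 2]
r2 m[φ8→X7] = [2, 1, 9]
r2 m[X8→φ0] = [3672, 4199, 2688]
r2 m[X8→φ1] = [4896, 2964, 3360]
r2 m[X8→φ2] = [7344, 2652, 2520]
r2 m[X8→φ3] = [5184, 3876, 2880]
r2 m[X4→φ0] = [7, 8, 2]
r2 m[X4→φ7] = [15, 22, 14]
r2 m[X7→φ1] = [10, 7, 36]
r2 m[X7→φ4] = [30, 19, 117]
r2 m[X7→φ8] = [75, 133, 52]
r2 m[X11→φ2] = [4, 5, 5]
r2 m[X11→φ6] = [14, 19, 14]
r2 m[X1→φ3] = [9, 3, 4]
r2 m[X1→φ5] = [12, 14, 18]
r3 m[φ0→X8] = [147, 87, 75]
r3 m[φ0→X4] = [53709, 80080, 45047]
r3 m[φ1→X8] = [283, 259, 209]
r3 m[φ1→X7] = [53376, 75684, 49776]
r3 m[φ2→X8] = [52, 93, 76]
r3 m[φ2→X11] = [74136, 63540, 41160]
r3 m[φ3→X8] = [89, 70, 63]
r3 m[φ3→X1] = [52368, 63048, 63420]
r3 m[φ4→X7] = [5, 7, 4]
r3 m[φ5→X1] = [9, 3, 4]
r3 m[φ6→X11] = [4, 5, 5]
r3 m[φ7→X4] = [7, 8, 2]
r3 m[φ8→X7] = [2, 1, 9]
r3 m[X8→φ0] = [3672, 4199, 2688]
r3 m[X8→φ1] = [4896, 2964, 3360]
r3 m[X8→φ2] = [7344, 2652, 2520]
r3 m[X8→φ3] = [5184, 3876, 2880]
r3 m[X4→φ0] = [7, 8, 2]
r3 m[X4→φ7] = [15, 22, 14]
r3 m[X7→φ1] = [10, 7, 36]
r3 m[X7→φ4] = [30, 19, 117]
r3 m[X7→φ8] = [75, 133, 52]
r3 m[X11→φ2] = [4, 5, 5]
r3 m[X11→φ6] = [14, 19, 14]
r3 m[X1→φ3] = [9, 3, 4]
r3 m[X1→φ5] = [12, 14, 18]
r4 m[φ0→X8] = [147, 87, 75]
r4 m[φ0→X4] = [53709, 80080, 45047]
r4 m[φ1→X8] = [283, 259, 209]
r4 m[φ1→X7] = [53376, 75684, 49776]
r4 m[φ2→X8] = [52, 93, 76]
r4 m[φ2→X11] = [74136, 63540, 41160]
r4 m[φ3→X8] = [89, 70, 63]
r4 m[φ3→X1] = [52368, 63048, 63420]
r4 m[φ4→X7] = [5, 7, 4]
r4 m[φ5→X1] = [9, 3, 4]
r4 m[φ6→X11] = [4, 5, 5]
r4 m[φ7→X4] = [7, 8, 2]
r4 m[φ8→X7] = [2, 1, 9]
r4 m[X8→φ0] = [1309724, 1686090, 1000692]
r4 m[X8→φ1] = [680316, 566370, 359100]
r4 m[X8→φ2] = [3702489, 1577310, 987525]
r4 m[X8→φ3] = [2163252, 2095569, 1191300]
r4 m[X4→φ0] = [7, 8, 2]
r4 m[X4→φ7] = [53709, 80080, 45047]
r4 m[X7→φ1] = [10, 7, 36]
r4 m[X7→φ4] = [106752, 75684, 447984]
r4 m[X7→φ8] = [266880, 529788, 199104]
r4 m[X11→φ2] = [4, 5, 5]
r4 m[X11→φ6] = [74136, 63540, 41160]
r4 m[X1→φ3] = [9, 3, 4]
r4 m[X1→φ5] = [52368, 63048, 63420]
r5 m[φ0→X8] = [147, 87, 75]
r5 m[φ0→X4] = [19847862, 30279696, 16549278]
r5 m[φ1→X8] = [283, 259, 209]
r5 m[φ1→X7] = [8329524, 10750194, 7103460]
r5 m[φ2→X8] = [52, 93, 76]
r5 m[φ2→X11] = [36724632, 32215932, 21258594]
r5 m[φ3→X8] = [89, 70, 63]
r5 m[φ3→X1] = [23744388, 27234306, 29717187]
r5 m[φ4→X7] = [5, 7, 4]
r5 m[φ5→X1] = [9, 3, 4]
r5 m[φ6→X11] = [4, 5, 5]
r5 m[φ7→X4] = [7, 8, 2]
r5 m[φ8→X7] = [2, 1, 9]
r5 m[X8→φ0] = [1309724, 1686090, 1000692]
r5 m[X8→φ1] = [680316, 566370, 359100]
r5 m[X8→φ2] = [3702489, 1577310, 987525]
r5 m[X8→φ3] = [2163252, 2095569, 1191300]
r5 m[X4→φ0] = [7, 8, 2]
r5 m[X4→φ7] = [53709, 80080, 45047]
r5 m[X7→φ1] = [10, 7, 36]
r5 m[X7→φ4] = [106752, 75684, 447984]
r5 m[X7→φ8] = [266880, 529788, 199104]
r5 m[X11→φ2] = [4, 5, 5]
r5 m[X11→φ6] = [74136, 63540, 41160]
r5 m[X1→φ3] = [9, 3, 4]
r5 m[X1→φ5] = [52368, 63048, 63420]
r6 m[φ0→X8] = [147, 87, 75]
r6 m[φ0→X4] = [19847862, 30279696, 16549278]
r6 m[φ1→X8] = [283, 259, 209]
r6 m[φ1→X7] = [8329524, 10750194, 7103460]
r6 m[φ2→X8] = [52, 93, 76]
r6 m[φ2→X11] = [36724632, 32215932, 21258594]
r6 m[φ3→X8] = [89, 70, 63]
r6 m[φ3→X1] = [23744388, 27234306, 29717187]
r6 m[φ4→X7] = [5, 7, 4]
r6 m[φ5→X1] = [9, 3, 4]
r6 m[φ6→X11] = [4, 5, 5]
r6 m[φ7→X4] = [7, 8, 2]
r6 m[φ8→X7] = [2, 1, 9]
r6 m[X8→φ0] = [1309724, 1686090, 1000692]
r6 m[X8→φ1] = [680316, 566370, 359100]
r6 m[X8→φ2] = [3702489, 1577310, 987525]
r6 m[X8→φ3] = [2163252, 2095569, 1191300]
r6 m[X4→φ0] = [7, 8, 2]
r6 m[X4→φ7] = [19847862, 30279696, 16549278]
r6 m[X7→φ1] = [10, 7, 36]
r6 m[X7→φ4] = [16659048, 10750194, 63931140]
r6 m[X7→φ8] = [41647620, 75251358, 28413840]
r6 m[X11→φ2] = [4, 5, 5]
r6 m[X11→φ6] = [36724632, 32215932, 21258594]
r6 m[X1→φ3] = [9, 3, 4]
r6 m[X1→φ5] = [23744388, 27234306, 29717187]
r7 m[φ0→X8] = [147, 87, 75]
r7 m[φ0→X4] = [19847862, 30279696, 16549278]
r7 m[φ1→X8] = [283, 259, 209]
r7 m[φ1→X7] = [8329524, 10750194, 7103460]
r7 m[φ2→X8] = [52, 93, 76]
r7 m[φ2→X11] = [36724632, 32215932, 21258594]
r7 m[φ3→X8] = [89, 70, 63]
r7 m[φ3→X1] = [23744388, 27234306, 29717187]
r7 m[φ4→X7] = [5, 7, 4]
r7 m[φ5→X1] = [9, 3, 4]
r7 m[φ6→X11] = [4, 5, 5]
r7 m[φ7→X4] = [7, 8, 2]
r7 m[φ8→X7] = [2, 1, 9]
r7 m[X8→φ0] = [1309724, 1686090, 1000692]
r7 m[X8→φ1] = [680316, 566370, 359100]
r7 m[X8→φ2] = [3702489, 1577310, 987525]
r7 m[X8→φ3] = [2163252, 2095569, 1191300]
r7 m[X4→φ0] = [7, 8, 2]
r7 m[X4→φ7] = [19847862, 30279696, 16549278]
r7 m[X7→φ1] = [10, 7, 36]
r7 m[X7→φ4] = [16659048, 10750194, 63931140]
r7 m[X7→φ8] = [41647620, 75251358, 28413840]
r7 m[X11→φ2] = [4, 5, 5]
r7 m[X11→φ6] = [36724632, 32215932, 21258594]
r7 m[X1→φ3] = [9, 3, 4]
r7 m[X1→φ5] = [23744388, 27234306, 29717187]
fixed point reached at round 7
b[X4] = ⊗ incoming = [138935034, 242237568, 33098556]

b[X4] = [138935034, 242237568, 33098556]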